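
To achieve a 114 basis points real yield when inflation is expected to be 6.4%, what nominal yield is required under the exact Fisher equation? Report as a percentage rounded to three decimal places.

7.613%

(1 + i) = (1 + r)(1 + π) = 1.01140 × 1.06400 = 1.0761296
i = 1.0761296 − 1, so the required nominal rate is 7.613%.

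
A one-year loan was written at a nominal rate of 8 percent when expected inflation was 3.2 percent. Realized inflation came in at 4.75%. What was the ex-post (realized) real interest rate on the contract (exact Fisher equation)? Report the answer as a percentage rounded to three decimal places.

3.103%

Ex-post: (1 + 0.0800)/(1 + 0.0475) − 1 = 3.1026%
So the realized real rate is 3.103%.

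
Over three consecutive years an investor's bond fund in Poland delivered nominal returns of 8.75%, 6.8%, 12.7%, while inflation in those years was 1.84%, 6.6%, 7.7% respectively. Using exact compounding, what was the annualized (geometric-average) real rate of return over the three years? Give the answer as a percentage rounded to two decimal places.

3.84%

Nominal growth factor = 1.0875 × 1.0680 × 1.1270 = 1.30895415
Price-level growth factor = 1.0184 × 1.0660 × 1.0770 = 1.16920671
Real growth factor = 1.30895415 / 1.16920671 = 1.11952330
Annualized real rate = 1.11952330^(1/3) − 1 = 3.8351% → 3.84%.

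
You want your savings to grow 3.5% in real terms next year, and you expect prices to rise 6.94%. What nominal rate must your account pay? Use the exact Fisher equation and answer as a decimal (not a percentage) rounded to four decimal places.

0.1068

(1 + i) = (1 + r)(1 + π) = 1.03500 × 1.06940 = 1.106829
i = 1.106829 − 1, so the required nominal rate is 0.1068.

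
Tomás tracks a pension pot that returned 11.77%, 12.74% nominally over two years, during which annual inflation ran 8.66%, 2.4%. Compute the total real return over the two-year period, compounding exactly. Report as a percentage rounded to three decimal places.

Nominal growth factor = 1.1177 × 1.1274 = 1.260095
Price-level growth factor = 1.0866 × 1.0240 = 1.112678
Real growth factor = 1.260095 / 1.112678 = 1.132488
Total real return = 1.132488 − 1 → 13.249%.

13.249%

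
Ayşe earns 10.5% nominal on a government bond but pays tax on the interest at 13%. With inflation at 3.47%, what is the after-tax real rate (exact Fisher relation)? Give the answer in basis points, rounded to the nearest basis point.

After-tax nominal return = 10.5% × (1 − 0.13) = 9.1350%.
1 + r = 1.09135 / 1.03470 = 1.0547502
After-tax real rate = 1.0547502 − 1 → 548 basis points.

548 basis points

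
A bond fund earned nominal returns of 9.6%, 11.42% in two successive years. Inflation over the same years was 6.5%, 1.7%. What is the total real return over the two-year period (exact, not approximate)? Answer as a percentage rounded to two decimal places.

12.75%

Nominal growth factor = 1.0960 × 1.1142 = 1.221163
Price-level growth factor = 1.0650 × 1.0170 = 1.083105
Real growth factor = 1.221163 / 1.083105 = 1.127465
Total real return = 1.127465 − 1 → 12.75%.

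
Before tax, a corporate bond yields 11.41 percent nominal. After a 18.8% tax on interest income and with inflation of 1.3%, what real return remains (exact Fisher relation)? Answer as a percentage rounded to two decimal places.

After-tax nominal return = 11.41% × (1 − 0.188) = 9.26492%.
1 + r = 1.0926492 / 1.01300 = 1.078627
After-tax real rate = 1.078627 − 1 → 7.86%.

7.86%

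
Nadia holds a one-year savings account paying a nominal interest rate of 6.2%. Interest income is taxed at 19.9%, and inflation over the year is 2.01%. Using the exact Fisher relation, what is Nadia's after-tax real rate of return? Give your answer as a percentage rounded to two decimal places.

After-tax nominal return = 6.2% × (1 − 0.199) = 4.9662%.
1 + r = 1.049662 / 1.02010 = 1.028980
After-tax real rate = 1.028980 − 1 → 2.90%.

2.90%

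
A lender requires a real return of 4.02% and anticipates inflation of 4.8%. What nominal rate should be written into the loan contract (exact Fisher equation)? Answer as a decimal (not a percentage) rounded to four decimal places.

(1 + i) = (1 + r)(1 + π) = 1.04020 × 1.04800 = 1.0901296
i = 1.0901296 − 1, so the required nominal rate is 0.0901.

0.0901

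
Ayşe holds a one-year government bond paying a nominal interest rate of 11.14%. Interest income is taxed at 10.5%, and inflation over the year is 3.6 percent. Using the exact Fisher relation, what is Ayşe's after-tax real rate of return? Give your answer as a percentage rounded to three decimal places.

6.149%

After-tax nominal return = 11.14% × (1 − 0.105) = 9.9703%.
1 + r = 1.099703 / 1.03600 = 1.061489
After-tax real rate = 1.061489 − 1 → 6.149%.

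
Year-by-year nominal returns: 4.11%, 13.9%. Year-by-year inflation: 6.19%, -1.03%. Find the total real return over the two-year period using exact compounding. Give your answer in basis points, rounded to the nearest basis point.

Nominal growth factor = 1.0411 × 1.1390 = 1.185813
Price-level growth factor = 1.0619 × 0.9897 = 1.050962
Real growth factor = 1.185813 / 1.050962 = 1.128311
Total real return = 1.128311 − 1 → 1283 basis points.

1283 basis points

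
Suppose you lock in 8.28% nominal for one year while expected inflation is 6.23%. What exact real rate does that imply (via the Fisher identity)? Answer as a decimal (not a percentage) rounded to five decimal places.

1 + r = 1.08280 / 1.06230 = 1.019298
r = 1.019298 − 1 = 1.9298%, i.e. 0.01930.

0.01930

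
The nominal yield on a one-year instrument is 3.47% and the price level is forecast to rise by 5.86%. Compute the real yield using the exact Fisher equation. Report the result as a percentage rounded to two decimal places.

By the Fisher relation, 1 + r = (1 + i)/(1 + π).
1 + r = 1.03470 / 1.05860 = 0.977423
r = 0.977423 − 1 = -2.2577%, i.e. -2.26%.

-2.26%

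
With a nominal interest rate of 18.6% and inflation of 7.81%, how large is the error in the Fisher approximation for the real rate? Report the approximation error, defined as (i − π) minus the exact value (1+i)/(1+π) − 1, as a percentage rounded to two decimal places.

Approximate: r ≈ 18.600% − 7.810% = 10.7900%
Exact: (1 + 0.1860)/(1 + 0.0781) − 1 = 10.0083%
Error = 10.7900% − 10.0083% = 0.7817% → 0.78%.

0.78%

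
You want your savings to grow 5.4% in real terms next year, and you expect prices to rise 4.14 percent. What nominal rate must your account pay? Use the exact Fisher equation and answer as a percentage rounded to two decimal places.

(1 + i) = (1 + r)(1 + π) = 1.05400 × 1.04140 = 1.0976356
i = 1.0976356 − 1, so the required nominal rate is 9.76%.

9.76%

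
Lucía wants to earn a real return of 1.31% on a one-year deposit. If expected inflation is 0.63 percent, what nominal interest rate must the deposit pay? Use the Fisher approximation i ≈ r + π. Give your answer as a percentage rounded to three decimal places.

1.940%

i ≈ r + π = 1.31% + 0.63% = 1.940%.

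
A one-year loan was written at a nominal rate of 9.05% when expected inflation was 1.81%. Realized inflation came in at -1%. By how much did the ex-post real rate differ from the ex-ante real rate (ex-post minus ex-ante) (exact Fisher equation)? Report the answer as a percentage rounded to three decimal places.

3.040%

Ex-ante: (1 + 0.0905)/(1 + 0.0181) − 1 = 7.1113%
Ex-post: (1 + 0.0905)/(1 − 0.0100) − 1 = 10.1515%
Difference (ex-post − ex-ante) = 3.0402% → 3.040%.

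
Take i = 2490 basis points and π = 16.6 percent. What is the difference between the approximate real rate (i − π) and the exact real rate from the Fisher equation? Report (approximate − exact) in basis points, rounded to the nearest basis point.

Approximate: r ≈ 24.900% − 16.600% = 8.3000%
Exact: (1 + 0.2490)/(1 + 0.1660) − 1 = 7.1184%
Error = 8.3000% − 7.1184% = 1.1816% → 118 basis points.

118 basis points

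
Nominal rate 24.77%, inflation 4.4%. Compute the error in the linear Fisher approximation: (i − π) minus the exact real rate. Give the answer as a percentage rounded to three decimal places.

0.859%

Approximate: r ≈ 24.770% − 4.400% = 20.3700%
Exact: (1 + 0.2477)/(1 + 0.0440) − 1 = 19.51149%
Error = 20.3700% − 19.51149% = 0.85851% → 0.859%.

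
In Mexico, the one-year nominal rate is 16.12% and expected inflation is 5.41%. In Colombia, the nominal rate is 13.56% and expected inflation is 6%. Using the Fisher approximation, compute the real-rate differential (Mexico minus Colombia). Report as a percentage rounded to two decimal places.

Mexico: 16.12% − 5.41% = 10.710%
Colombia: 13.56% − 6% = 7.560%
Differential = 3.150% → 3.15%.

3.15%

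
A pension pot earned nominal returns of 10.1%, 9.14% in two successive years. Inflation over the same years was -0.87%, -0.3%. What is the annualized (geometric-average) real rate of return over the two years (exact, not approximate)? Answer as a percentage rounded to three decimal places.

10.264%

Nominal growth factor = 1.1010 × 1.0914 = 1.20163140
Price-level growth factor = 0.9913 × 0.9970 = 0.98832610
Real growth factor = 1.20163140 / 0.98832610 = 1.21582482
Annualized real rate = 1.21582482^(1/2) − 1 = 10.2644% → 10.264%.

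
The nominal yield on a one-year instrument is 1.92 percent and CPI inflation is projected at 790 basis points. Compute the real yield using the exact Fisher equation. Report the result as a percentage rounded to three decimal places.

-5.542%

1 + r = 1.01920 / 1.07900 = 0.944578
r = 0.944578 − 1 = -5.5422%, i.e. -5.542%.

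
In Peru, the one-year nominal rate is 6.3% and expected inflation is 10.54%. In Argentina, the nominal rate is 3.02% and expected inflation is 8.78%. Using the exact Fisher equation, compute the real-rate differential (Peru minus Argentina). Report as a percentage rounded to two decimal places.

1.46%

Peru: (1 + 0.0630)/(1 + 0.1054) − 1 = -3.8357%
Argentina: (1 + 0.0302)/(1 + 0.0878) − 1 = -5.2951%
Differential = -3.8357% − (-5.2951%) = 1.4594% → 1.46%.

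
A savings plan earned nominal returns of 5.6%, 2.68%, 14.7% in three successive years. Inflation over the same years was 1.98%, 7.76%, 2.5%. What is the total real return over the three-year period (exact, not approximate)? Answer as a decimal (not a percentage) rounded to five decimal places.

0.10412

Nominal growth factor = 1.0560 × 1.0268 × 1.1470 = 1.243693
Price-level growth factor = 1.0198 × 1.0776 × 1.0250 = 1.126410
Real growth factor = 1.243693 / 1.126410 = 1.104121
Total real return = 1.104121 − 1 → 0.10412.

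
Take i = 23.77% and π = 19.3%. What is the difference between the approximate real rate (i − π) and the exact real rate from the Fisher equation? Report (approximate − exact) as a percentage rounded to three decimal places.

0.723%

Approximate: r ≈ 23.770% − 19.300% = 4.4700%
Exact: (1 + 0.2377)/(1 + 0.1930) − 1 = 3.7469%
Error = 4.4700% − 3.7469% = 0.7231% → 0.723%.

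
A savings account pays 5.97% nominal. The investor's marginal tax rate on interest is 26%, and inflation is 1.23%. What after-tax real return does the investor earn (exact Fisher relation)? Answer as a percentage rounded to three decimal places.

After-tax nominal return = 5.97% × (1 − 0.26) = 4.4178%.
1 + r = 1.044178 / 1.01230 = 1.031491
After-tax real rate = 1.031491 − 1 → 3.149%.

3.149%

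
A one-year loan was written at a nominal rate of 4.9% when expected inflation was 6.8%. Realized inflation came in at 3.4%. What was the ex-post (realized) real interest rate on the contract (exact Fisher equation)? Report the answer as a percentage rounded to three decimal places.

Ex-post: (1 + 0.0490)/(1 + 0.0340) − 1 = 1.4507%
So the realized real rate is 1.451%.

1.451%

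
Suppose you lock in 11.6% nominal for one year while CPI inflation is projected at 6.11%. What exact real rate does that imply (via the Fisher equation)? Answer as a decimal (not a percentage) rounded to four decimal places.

1 + r = 1.11600 / 1.06110 = 1.051739
r = 1.051739 − 1 = 5.1739%, i.e. 0.0517.

0.0517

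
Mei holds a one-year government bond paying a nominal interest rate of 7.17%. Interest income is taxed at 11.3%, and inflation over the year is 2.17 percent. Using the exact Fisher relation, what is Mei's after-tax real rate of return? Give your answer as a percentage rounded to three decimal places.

4.101%

After-tax nominal return = 7.17% × (1 − 0.113) = 6.35979%.
1 + r = 1.0635979 / 1.02170 = 1.041008
After-tax real rate = 1.041008 − 1 → 4.101%.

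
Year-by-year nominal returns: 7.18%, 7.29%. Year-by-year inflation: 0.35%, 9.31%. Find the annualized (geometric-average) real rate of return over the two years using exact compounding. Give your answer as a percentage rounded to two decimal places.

2.39%

Compound the nominal returns: 1.0718 × 1.0729 = 1.14993422.
Compound inflation: 1.0035 × 1.0931 = 1.09692585.
Deflate: 1.14993422 / 1.09692585 = 1.04832448.
Annualized real rate = 1.04832448^(1/2) − 1 = 2.3877% → 2.39%.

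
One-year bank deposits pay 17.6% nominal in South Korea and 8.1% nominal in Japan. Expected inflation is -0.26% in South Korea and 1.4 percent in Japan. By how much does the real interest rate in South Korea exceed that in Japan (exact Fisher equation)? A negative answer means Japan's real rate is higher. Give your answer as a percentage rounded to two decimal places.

11.30%

South Korea: (1 + 0.1760)/(1 − 0.0026) − 1 = 17.9066%
Japan: (1 + 0.0810)/(1 + 0.0140) − 1 = 6.6075%
Differential = 17.9066% − 6.6075% = 11.2991% → 11.30%.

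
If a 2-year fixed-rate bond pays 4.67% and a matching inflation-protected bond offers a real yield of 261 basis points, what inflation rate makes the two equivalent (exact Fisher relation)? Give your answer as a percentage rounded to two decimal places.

2.01%

(1 + π) = (1 + i)/(1 + r) = 1.04670 / 1.02610 = 1.020076
Break-even inflation = 1.020076 − 1 → 2.01%.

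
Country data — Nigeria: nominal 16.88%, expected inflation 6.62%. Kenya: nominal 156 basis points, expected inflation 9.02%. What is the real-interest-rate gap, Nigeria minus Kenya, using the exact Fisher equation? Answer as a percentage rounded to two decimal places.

16.47%

Nigeria: (1 + 0.1688)/(1 + 0.0662) − 1 = 9.6230%
Kenya: (1 + 0.0156)/(1 + 0.0902) − 1 = -6.8428%
Differential = 9.6230% − (-6.8428%) = 16.4657% → 16.47%.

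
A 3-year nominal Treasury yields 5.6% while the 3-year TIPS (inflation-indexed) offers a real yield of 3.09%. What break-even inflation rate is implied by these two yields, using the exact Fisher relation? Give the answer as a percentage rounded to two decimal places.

2.43%

(1 + π) = (1 + i)/(1 + r) = 1.05600 / 1.03090 = 1.024348
Break-even inflation = 1.024348 − 1 → 2.43%.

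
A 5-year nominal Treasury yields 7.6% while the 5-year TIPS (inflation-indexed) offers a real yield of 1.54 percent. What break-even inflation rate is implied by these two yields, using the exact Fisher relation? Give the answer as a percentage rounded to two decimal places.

5.97%

(1 + π) = (1 + i)/(1 + r) = 1.07600 / 1.01540 = 1.059681
Break-even inflation = 1.059681 − 1 → 5.97%.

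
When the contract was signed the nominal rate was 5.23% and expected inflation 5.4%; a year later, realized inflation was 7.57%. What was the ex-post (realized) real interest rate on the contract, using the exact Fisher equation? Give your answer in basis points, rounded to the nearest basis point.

Ex-post: (1 + 0.0523)/(1 + 0.0757) − 1 = -2.1753%
So the realized real rate is -218 basis points.

-218 basis points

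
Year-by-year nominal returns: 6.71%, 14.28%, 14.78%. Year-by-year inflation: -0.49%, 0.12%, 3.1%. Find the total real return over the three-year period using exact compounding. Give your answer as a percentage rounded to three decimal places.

36.268%

Nominal growth factor = 1.0671 × 1.1428 × 1.1478 = 1.3997213
Price-level growth factor = 0.9951 × 1.0012 × 1.0310 = 1.0271792
Real growth factor = 1.3997213 / 1.0271792 = 1.3626846
Total real return = 1.3626846 − 1 → 36.268%.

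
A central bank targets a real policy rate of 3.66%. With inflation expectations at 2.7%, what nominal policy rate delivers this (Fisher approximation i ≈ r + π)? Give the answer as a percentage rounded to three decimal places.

i ≈ r + π = 3.66% + 2.7% = 6.360%.

6.360%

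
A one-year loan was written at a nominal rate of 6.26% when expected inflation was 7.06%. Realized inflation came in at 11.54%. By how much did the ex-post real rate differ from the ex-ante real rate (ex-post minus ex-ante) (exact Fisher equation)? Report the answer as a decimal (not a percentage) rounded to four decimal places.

Ex-ante: (1 + 0.0626)/(1 + 0.0706) − 1 = -0.7472%
Ex-post: (1 + 0.0626)/(1 + 0.1154) − 1 = -4.7337%
Difference (ex-post − ex-ante) = -3.9865% → -0.0399.

-0.0399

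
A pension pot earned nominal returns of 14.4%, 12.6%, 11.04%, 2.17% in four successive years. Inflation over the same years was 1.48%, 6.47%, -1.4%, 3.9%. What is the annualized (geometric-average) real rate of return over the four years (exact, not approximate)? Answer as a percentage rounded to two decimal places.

7.19%

Compound the nominal returns: 1.1440 × 1.1260 × 1.1104 × 1.0217 = 1.46139380.
Compound inflation: 1.0148 × 1.0647 × 0.9860 × 1.0390 = 1.10687907.
Deflate: 1.46139380 / 1.10687907 = 1.32028317.
Annualized real rate = 1.32028317^(1/4) − 1 = 7.1931% → 7.19%.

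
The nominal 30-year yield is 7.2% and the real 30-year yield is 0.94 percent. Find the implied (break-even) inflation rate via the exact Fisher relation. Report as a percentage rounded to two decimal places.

6.20%

(1 + π) = (1 + i)/(1 + r) = 1.07200 / 1.00940 = 1.062017
Break-even inflation = 1.062017 − 1 → 6.20%.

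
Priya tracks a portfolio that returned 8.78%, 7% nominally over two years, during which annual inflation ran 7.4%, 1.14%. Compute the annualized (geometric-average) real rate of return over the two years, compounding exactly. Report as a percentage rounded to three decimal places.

Nominal growth factor = 1.0878 × 1.0700 = 1.16394600
Price-level growth factor = 1.0740 × 1.0114 = 1.08624360
Real growth factor = 1.16394600 / 1.08624360 = 1.07153313
Annualized real rate = 1.07153313^(1/2) − 1 = 3.5149% → 3.515%.

3.515%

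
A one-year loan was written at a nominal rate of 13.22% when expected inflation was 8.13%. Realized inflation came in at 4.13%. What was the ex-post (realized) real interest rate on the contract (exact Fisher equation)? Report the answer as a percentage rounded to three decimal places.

Ex-post: (1 + 0.1322)/(1 + 0.0413) − 1 = 8.72947%
So the realized real rate is 8.729%.

8.729%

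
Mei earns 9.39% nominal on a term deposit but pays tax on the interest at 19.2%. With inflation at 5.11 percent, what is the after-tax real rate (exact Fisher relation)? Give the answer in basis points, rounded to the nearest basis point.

After-tax nominal return = 9.39% × (1 − 0.192) = 7.58712%.
1 + r = 1.0758712 / 1.05110 = 1.023567
After-tax real rate = 1.023567 − 1 → 236 basis points.

236 basis points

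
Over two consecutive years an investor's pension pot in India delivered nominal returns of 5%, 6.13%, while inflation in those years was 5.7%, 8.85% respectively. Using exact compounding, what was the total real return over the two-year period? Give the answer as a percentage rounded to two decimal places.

-3.14%

Nominal growth factor = 1.0500 × 1.0613 = 1.114365
Price-level growth factor = 1.0570 × 1.0885 = 1.150545
Real growth factor = 1.114365 / 1.150545 = 0.968554
Total real return = 0.968554 − 1 → -3.14%.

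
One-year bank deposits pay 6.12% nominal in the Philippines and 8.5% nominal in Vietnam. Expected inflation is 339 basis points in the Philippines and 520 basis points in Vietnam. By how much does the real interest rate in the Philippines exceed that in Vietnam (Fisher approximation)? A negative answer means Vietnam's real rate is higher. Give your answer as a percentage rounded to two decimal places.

The Philippines: 6.12% − 3.39% = 2.730%
Vietnam: 8.5% − 5.2% = 3.300%
Differential = -0.570% → -0.57%.

-0.57%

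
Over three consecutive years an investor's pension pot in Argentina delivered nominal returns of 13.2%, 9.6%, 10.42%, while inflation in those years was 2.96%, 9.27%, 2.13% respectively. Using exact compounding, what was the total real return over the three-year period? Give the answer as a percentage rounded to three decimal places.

Nominal growth factor = 1.1320 × 1.0960 × 1.1042 = 1.369950
Price-level growth factor = 1.0296 × 1.0927 × 1.0213 = 1.149007
Real growth factor = 1.369950 / 1.149007 = 1.192290
Total real return = 1.192290 − 1 → 19.229%.

19.229%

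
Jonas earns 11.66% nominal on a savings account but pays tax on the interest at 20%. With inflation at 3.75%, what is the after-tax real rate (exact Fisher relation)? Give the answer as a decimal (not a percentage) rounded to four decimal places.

0.0538

After-tax nominal return = 11.66% × (1 − 0.2) = 9.3280%.
1 + r = 1.09328 / 1.03750 = 1.053764
After-tax real rate = 1.053764 − 1 → 0.0538.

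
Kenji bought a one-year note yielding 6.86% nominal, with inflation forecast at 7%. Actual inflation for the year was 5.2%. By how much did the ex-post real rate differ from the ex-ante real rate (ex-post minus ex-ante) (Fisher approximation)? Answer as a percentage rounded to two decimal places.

1.80%

Ex-ante: 6.86% − 7% = -0.140%
Ex-post: 6.86% − 5.2% = 1.660%
Difference (ex-post − ex-ante) = 1.8000% → 1.80%.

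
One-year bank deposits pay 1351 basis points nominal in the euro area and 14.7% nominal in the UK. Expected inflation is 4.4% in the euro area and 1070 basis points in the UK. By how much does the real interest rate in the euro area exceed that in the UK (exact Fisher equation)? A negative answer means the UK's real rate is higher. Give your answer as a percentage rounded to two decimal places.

5.11%

The euro area: (1 + 0.1351)/(1 + 0.0440) − 1 = 8.7261%
The UK: (1 + 0.1470)/(1 + 0.1070) − 1 = 3.6134%
Differential = 8.7261% − 3.6134% = 5.1127% → 5.11%.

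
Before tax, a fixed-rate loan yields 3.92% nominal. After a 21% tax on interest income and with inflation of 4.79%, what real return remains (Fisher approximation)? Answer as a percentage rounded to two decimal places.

After-tax nominal return = 3.92% × (1 − 0.21) = 3.0968%.
r ≈ 3.0968% − 4.79% → -1.69%.

-1.69%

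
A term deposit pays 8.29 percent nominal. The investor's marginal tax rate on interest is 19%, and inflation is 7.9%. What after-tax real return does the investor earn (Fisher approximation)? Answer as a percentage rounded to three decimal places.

-1.185%

After-tax nominal return = 8.29% × (1 − 0.19) = 6.7149%.
r ≈ 6.7149% − 7.9% → -1.185%.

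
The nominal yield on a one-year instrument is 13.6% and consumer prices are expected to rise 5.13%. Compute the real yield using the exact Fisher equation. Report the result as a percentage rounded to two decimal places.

By the Fisher identity, 1 + r = (1 + i)/(1 + π).
1 + r = 1.13600 / 1.05130 = 1.080567
r = 1.080567 − 1 = 8.0567%, i.e. 8.06%.

8.06%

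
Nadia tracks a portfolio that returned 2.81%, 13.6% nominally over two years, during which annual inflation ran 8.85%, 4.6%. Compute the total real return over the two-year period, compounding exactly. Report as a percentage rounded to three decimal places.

2.578%

Compound the nominal returns: 1.0281 × 1.1360 = 1.167922.
Compound inflation: 1.0885 × 1.0460 = 1.138571.
Deflate: 1.167922 / 1.138571 = 1.025778.
Total real return = 1.025778 − 1 → 2.578%.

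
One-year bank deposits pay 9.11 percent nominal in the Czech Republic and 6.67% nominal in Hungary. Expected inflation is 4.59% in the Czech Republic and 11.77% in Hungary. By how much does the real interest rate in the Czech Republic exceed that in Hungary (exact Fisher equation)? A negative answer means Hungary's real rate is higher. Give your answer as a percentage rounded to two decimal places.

8.88%

The Czech Republic: (1 + 0.0911)/(1 + 0.0459) − 1 = 4.3216%
Hungary: (1 + 0.0667)/(1 + 0.1177) − 1 = -4.5629%
Differential = 4.3216% − (-4.5629%) = 8.8846% → 8.88%.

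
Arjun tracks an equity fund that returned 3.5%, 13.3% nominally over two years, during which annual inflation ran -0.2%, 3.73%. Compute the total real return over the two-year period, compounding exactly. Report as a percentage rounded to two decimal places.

13.28%

Compound the nominal returns: 1.0350 × 1.1330 = 1.172655.
Compound inflation: 0.9980 × 1.0373 = 1.035225.
Deflate: 1.172655 / 1.035225 = 1.132753.
Total real return = 1.132753 − 1 → 13.28%.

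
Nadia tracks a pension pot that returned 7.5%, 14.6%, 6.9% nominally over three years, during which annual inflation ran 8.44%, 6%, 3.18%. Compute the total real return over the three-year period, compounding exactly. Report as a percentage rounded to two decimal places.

Compound the nominal returns: 1.0750 × 1.1460 × 1.0690 = 1.316955.
Compound inflation: 1.0844 × 1.0600 × 1.0318 = 1.186017.
Deflate: 1.316955 / 1.186017 = 1.110401.
Total real return = 1.110401 − 1 → 11.04%.

11.04%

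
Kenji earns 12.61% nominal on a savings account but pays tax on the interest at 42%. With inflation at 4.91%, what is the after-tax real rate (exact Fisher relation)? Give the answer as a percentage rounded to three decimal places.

2.291%

After-tax nominal return = 12.61% × (1 − 0.42) = 7.3138%.
1 + r = 1.073138 / 1.04910 = 1.022913
After-tax real rate = 1.022913 − 1 → 2.291%.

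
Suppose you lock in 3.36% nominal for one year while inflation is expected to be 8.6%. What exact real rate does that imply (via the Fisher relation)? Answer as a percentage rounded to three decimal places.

By the Fisher relation, 1 + r = (1 + i)/(1 + π).
1 + r = 1.03360 / 1.08600 = 0.951750
r = 0.951750 − 1 = -4.8250%, i.e. -4.825%.

-4.825%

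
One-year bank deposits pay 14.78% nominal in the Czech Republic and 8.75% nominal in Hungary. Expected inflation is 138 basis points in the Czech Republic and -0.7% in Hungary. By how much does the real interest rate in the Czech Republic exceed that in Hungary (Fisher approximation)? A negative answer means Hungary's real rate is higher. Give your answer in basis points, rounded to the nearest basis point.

395 basis points

The Czech Republic: 14.78% − 1.38% = 13.400%
Hungary: 8.75% − (-0.7%) = 9.450%
Differential = 3.950% → 395 basis points.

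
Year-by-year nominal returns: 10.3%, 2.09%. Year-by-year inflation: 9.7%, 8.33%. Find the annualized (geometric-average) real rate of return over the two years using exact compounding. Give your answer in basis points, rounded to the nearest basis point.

-266 basis points

Nominal growth factor = 1.1030 × 1.0209 = 1.12605270
Price-level growth factor = 1.0970 × 1.0833 = 1.18838010
Real growth factor = 1.12605270 / 1.18838010 = 0.94755264
Annualized real rate = 0.94755264^(1/2) − 1 = -2.6577% → -266 basis points.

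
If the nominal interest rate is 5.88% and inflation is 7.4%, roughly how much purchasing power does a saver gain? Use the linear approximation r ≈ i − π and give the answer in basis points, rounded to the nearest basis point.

r ≈ i − π = 5.88% − 7.4% = -152 basis points.

-152 basis points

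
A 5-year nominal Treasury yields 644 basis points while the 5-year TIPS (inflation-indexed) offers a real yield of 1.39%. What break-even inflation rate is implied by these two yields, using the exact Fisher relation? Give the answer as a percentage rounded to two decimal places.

4.98%

(1 + π) = (1 + i)/(1 + r) = 1.06440 / 1.01390 = 1.049808
Break-even inflation = 1.049808 − 1 → 4.98%.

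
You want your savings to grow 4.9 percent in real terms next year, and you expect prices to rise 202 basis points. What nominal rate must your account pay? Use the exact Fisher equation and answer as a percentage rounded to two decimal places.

(1 + i) = (1 + r)(1 + π) = 1.04900 × 1.02020 = 1.0701898
i = 1.0701898 − 1, so the required nominal rate is 7.02%.

7.02%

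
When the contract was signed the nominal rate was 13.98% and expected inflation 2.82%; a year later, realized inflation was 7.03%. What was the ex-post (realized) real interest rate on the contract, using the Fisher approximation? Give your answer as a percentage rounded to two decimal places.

6.95%

Ex-post: 13.98% − 7.03% = 6.950%
So the realized real rate is 6.95%.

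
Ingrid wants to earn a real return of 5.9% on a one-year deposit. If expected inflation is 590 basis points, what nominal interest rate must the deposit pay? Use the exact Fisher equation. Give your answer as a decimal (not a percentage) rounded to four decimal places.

(1 + i) = (1 + r)(1 + π) = 1.05900 × 1.05900 = 1.121481
i = 1.121481 − 1, so the required nominal rate is 0.1215.

0.1215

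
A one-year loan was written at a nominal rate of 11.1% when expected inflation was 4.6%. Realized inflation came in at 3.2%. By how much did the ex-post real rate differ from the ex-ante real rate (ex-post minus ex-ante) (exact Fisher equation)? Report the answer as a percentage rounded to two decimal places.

1.44%

Ex-ante: (1 + 0.1110)/(1 + 0.0460) − 1 = 6.2141%
Ex-post: (1 + 0.1110)/(1 + 0.0320) − 1 = 7.6550%
Difference (ex-post − ex-ante) = 1.4409% → 1.44%.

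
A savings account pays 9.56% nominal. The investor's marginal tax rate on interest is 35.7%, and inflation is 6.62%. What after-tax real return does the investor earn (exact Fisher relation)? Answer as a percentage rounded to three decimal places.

-0.444%

After-tax nominal return = 9.56% × (1 − 0.357) = 6.14708%.
1 + r = 1.0614708 / 1.06620 = 0.995564
After-tax real rate = 0.995564 − 1 → -0.444%.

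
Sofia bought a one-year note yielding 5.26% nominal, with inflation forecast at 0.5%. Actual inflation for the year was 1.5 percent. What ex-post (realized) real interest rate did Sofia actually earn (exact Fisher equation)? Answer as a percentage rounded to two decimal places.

Ex-post: (1 + 0.0526)/(1 + 0.0150) − 1 = 3.7044%
So the realized real rate is 3.70%.

3.70%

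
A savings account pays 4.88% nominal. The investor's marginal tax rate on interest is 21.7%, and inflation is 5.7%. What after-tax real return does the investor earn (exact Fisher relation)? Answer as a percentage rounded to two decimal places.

After-tax nominal return = 4.88% × (1 − 0.217) = 3.82104%.
1 + r = 1.0382104 / 1.05700 = 0.982224
After-tax real rate = 0.982224 − 1 → -1.78%.

-1.78%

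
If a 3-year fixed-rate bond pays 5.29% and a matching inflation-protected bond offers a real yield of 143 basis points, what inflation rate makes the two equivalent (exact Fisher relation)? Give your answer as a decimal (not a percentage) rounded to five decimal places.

0.03806

(1 + π) = (1 + i)/(1 + r) = 1.05290 / 1.01430 = 1.038056
Break-even inflation = 1.038056 − 1 → 0.03806.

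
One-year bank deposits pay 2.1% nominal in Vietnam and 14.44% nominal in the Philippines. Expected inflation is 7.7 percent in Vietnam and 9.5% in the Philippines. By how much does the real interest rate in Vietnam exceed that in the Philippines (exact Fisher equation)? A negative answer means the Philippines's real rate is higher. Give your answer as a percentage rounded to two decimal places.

-9.71%

Vietnam: (1 + 0.0210)/(1 + 0.0770) − 1 = -5.1996%
The Philippines: (1 + 0.1444)/(1 + 0.0950) − 1 = 4.5114%
Differential = -5.1996% − 4.5114% = -9.7110% → -9.71%.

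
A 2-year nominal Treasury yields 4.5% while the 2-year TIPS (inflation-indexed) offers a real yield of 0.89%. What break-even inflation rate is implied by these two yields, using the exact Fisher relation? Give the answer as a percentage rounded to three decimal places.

3.578%

(1 + π) = (1 + i)/(1 + r) = 1.04500 / 1.00890 = 1.035782
Break-even inflation = 1.035782 − 1 → 3.578%.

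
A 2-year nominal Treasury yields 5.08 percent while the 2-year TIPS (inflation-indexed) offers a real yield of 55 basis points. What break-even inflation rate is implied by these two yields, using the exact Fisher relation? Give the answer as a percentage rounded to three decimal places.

4.505%

(1 + π) = (1 + i)/(1 + r) = 1.05080 / 1.00550 = 1.045052
Break-even inflation = 1.045052 − 1 → 4.505%.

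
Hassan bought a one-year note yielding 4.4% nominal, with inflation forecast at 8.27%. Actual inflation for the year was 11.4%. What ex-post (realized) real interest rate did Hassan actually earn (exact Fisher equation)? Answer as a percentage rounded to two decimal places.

-6.28%

Ex-post: (1 + 0.0440)/(1 + 0.1140) − 1 = -6.2837%
So the realized real rate is -6.28%.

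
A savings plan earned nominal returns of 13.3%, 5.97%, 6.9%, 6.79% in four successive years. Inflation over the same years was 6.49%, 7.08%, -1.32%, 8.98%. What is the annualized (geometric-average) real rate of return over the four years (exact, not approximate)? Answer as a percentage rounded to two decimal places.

Nominal growth factor = 1.1330 × 1.0597 × 1.0690 × 1.0679 = 1.37063285
Price-level growth factor = 1.0649 × 1.0708 × 0.9868 × 1.0898 = 1.22628985
Real growth factor = 1.37063285 / 1.22628985 = 1.11770708
Annualized real rate = 1.11770708^(1/4) − 1 = 2.8210% → 2.82%.

2.82%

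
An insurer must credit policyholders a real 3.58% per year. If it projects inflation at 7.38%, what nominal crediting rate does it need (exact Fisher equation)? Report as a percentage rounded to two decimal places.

11.22%

(1 + i) = (1 + r)(1 + π) = 1.03580 × 1.07380 = 1.11224204
i = 1.11224204 − 1, so the required nominal rate is 11.22%.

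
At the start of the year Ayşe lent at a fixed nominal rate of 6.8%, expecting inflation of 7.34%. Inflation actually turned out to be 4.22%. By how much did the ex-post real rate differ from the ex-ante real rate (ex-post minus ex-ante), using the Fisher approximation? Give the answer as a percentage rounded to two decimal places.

Ex-ante: 6.8% − 7.34% = -0.540%
Ex-post: 6.8% − 4.22% = 2.580%
Difference (ex-post − ex-ante) = 3.1200% → 3.12%.

3.12%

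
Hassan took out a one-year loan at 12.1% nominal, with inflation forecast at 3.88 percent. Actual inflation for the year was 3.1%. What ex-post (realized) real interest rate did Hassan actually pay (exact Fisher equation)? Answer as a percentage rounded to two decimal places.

8.73%

Ex-post: (1 + 0.1210)/(1 + 0.0310) − 1 = 8.7294%
So the realized real rate is 8.73%.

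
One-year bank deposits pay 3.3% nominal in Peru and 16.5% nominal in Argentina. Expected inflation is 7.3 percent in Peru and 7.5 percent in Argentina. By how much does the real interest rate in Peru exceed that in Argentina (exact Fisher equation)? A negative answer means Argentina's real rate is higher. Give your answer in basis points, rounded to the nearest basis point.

-1210 basis points

Peru: (1 + 0.0330)/(1 + 0.0730) − 1 = -3.7279%
Argentina: (1 + 0.1650)/(1 + 0.0750) − 1 = 8.3721%
Differential = -3.7279% − 8.3721% = -12.1000% → -1210 basis points.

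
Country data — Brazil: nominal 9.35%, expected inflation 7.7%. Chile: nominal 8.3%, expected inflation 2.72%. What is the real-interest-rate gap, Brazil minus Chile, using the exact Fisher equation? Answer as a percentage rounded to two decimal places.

Brazil: (1 + 0.0935)/(1 + 0.0770) − 1 = 1.5320%
Chile: (1 + 0.0830)/(1 + 0.0272) − 1 = 5.4322%
Differential = 1.5320% − 5.4322% = -3.9002% → -3.90%.

-3.90%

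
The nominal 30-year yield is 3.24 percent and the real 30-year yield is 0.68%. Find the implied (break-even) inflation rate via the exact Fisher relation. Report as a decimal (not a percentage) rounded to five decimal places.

0.02543

(1 + π) = (1 + i)/(1 + r) = 1.03240 / 1.00680 = 1.025427
Break-even inflation = 1.025427 − 1 → 0.02543.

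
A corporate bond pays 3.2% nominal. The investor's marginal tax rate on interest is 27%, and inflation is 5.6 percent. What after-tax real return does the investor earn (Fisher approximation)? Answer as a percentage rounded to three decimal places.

-3.264%

After-tax nominal return = 3.2% × (1 − 0.27) = 2.3360%.
r ≈ 2.3360% − 5.6% → -3.264%.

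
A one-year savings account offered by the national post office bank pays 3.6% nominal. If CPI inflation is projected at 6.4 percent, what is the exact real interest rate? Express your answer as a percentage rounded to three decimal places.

By the Fisher equation, 1 + r = (1 + i)/(1 + π).
1 + r = 1.03600 / 1.06400 = 0.973684
r = 0.973684 − 1 = -2.6316%, i.e. -2.632%.

-2.632%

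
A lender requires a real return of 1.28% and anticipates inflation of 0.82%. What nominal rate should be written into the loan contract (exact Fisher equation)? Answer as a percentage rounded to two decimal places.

2.11%

(1 + i) = (1 + r)(1 + π) = 1.01280 × 1.00820 = 1.02110496
i = 1.02110496 − 1, so the required nominal rate is 2.11%.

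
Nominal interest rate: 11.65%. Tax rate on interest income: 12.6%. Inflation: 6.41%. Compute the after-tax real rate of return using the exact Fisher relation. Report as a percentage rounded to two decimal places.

After-tax nominal return = 11.65% × (1 − 0.126) = 10.1821%.
1 + r = 1.101821 / 1.06410 = 1.035449
After-tax real rate = 1.035449 − 1 → 3.54%.

3.54%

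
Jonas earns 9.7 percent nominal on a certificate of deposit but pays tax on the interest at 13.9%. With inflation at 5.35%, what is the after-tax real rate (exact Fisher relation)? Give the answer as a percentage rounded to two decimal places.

2.85%

After-tax nominal return = 9.7% × (1 − 0.139) = 8.3517%.
1 + r = 1.083517 / 1.05350 = 1.028493
After-tax real rate = 1.028493 − 1 → 2.85%.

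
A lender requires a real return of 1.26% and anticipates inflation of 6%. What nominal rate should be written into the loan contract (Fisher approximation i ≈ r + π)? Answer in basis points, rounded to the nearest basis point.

i ≈ r + π = 1.26% + 6% = 726 basis points.

726 basis points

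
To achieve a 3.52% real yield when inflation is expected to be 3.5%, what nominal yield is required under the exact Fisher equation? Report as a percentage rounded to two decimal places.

7.14%

(1 + i) = (1 + r)(1 + π) = 1.03520 × 1.03500 = 1.071432
i = 1.071432 − 1, so the required nominal rate is 7.14%.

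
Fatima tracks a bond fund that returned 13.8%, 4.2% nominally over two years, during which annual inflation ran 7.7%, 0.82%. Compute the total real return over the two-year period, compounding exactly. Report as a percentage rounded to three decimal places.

Compound the nominal returns: 1.1380 × 1.0420 = 1.185796.
Compound inflation: 1.0770 × 1.0082 = 1.085831.
Deflate: 1.185796 / 1.085831 = 1.092063.
Total real return = 1.092063 − 1 → 9.206%.

9.206%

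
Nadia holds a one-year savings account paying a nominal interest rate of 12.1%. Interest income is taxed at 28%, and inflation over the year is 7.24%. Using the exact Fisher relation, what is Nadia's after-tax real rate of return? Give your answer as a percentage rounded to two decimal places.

After-tax nominal return = 12.1% × (1 − 0.28) = 8.7120%.
1 + r = 1.08712 / 1.07240 = 1.013726
After-tax real rate = 1.013726 − 1 → 1.37%.

1.37%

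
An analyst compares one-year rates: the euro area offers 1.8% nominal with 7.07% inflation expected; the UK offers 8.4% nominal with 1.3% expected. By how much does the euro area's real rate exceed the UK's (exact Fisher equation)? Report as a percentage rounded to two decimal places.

-11.93%

The euro area: (1 + 0.0180)/(1 + 0.0707) − 1 = -4.9220%
The UK: (1 + 0.0840)/(1 + 0.0130) − 1 = 7.0089%
Differential = -4.9220% − 7.0089% = -11.9309% → -11.93%.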